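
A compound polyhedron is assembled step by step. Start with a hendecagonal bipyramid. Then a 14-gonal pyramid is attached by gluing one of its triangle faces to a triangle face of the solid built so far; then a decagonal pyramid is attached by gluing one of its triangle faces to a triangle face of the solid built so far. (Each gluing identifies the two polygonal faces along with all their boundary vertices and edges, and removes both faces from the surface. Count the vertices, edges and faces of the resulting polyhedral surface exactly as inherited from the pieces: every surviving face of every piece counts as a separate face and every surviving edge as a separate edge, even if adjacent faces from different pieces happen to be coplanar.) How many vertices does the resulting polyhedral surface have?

33

A hendecagonal bipyramid: V=13, E=33, F=22.
Attach a 14-gonal pyramid (V=15, E=28, F=15) along a 3-gon: merge 3 vertices and 3 edges, delete both glued faces → V=25, E=58, F=35.
Attach a decagonal pyramid (V=11, E=20, F=11) along a 3-gon: merge 3 vertices and 3 edges, delete both glued faces → V=33, E=75, F=44.
Check: V − E + F = 33 − 75 + 44 = 2.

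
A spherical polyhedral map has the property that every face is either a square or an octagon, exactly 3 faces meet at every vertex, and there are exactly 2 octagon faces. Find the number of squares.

8

Let x be the number of squares; then F = 2 + x.
Edge–face incidences: 2E = 8·2 + 4·x = 16 + 4x.
Every vertex has degree 3, so 3V = 2E.
Euler: V − E + F = 2 ⇒ (2E)/3 − E + (2 + x) = 2.
Multiply by 6: 2·(2E) − 3·(2E) + 6·(2 + x) = 12, i.e. 12 + 6x − (16 + 4x) = 12.
Collecting terms: 2x − 4 = 12, so 2x = 16, so x = 8.
Then 2E = 16 + 4·8 = 48, so E = 24, V = 2E/3 = 16, F = 2 + 8 = 10.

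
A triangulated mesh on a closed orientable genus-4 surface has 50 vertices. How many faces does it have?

χ = 2 − 2·4 = -6, and every face is a triangle so 3F = 2E.
V − E + F = -6 with E = 3F/2 gives 50 − (3/2 − 1)·F = -6, so F = 112 and E = 168.

112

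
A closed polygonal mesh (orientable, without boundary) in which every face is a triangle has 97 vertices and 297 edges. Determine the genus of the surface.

Every face is a triangle and each edge borders two faces, so 3F = 2·297, giving F = 198.
χ = V − E + F = 97 − 297 + 198 = -2.
For a closed orientable surface χ = 2 − 2g, so g = (2 − (-2))/2 = 2.

2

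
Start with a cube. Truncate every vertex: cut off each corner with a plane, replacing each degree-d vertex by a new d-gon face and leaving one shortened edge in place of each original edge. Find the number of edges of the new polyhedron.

The base solid has V = 8, E = 12, F = 6.
Truncation replaces each original edge-end by a new vertex, so V′ = 2E = 24.
Each original edge survives, and each old vertex of degree d contributes d new edges; summing degrees gives Σd = 2E, so E′ = E + 2E = 3E = 36.
Each original face survives and each original vertex becomes one new face: F′ = F + V = 14.

36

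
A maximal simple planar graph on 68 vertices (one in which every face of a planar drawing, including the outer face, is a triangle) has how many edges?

In a plane triangulation 3F = 2E and V − E + F = 2, so E = 3V − 6 = 3·68 − 6 = 198.

198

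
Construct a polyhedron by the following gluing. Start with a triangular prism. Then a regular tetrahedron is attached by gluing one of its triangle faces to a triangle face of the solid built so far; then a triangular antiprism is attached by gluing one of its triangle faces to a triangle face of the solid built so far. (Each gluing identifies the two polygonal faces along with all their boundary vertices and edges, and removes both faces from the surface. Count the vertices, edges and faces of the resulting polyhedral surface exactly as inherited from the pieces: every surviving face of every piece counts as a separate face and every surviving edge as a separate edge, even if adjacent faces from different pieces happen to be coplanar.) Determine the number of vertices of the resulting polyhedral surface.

10

A triangular prism: V=6, E=9, F=5.
Attach a regular tetrahedron (V=4, E=6, F=4) along a 3-gon: merge 3 vertices and 3 edges, delete both glued faces → V=7, E=12, F=7.
Attach a triangular antiprism (V=6, E=12, F=8) along a 3-gon: merge 3 vertices and 3 edges, delete both glued faces → V=10, E=21, F=13.
Check: V − E + F = 10 − 21 + 13 = 2.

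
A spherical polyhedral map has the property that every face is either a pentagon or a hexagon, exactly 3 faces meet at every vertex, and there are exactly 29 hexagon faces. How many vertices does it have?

78

Let x be the number of pentagons; then F = 29 + x.
Edge–face incidences: 2E = 6·29 + 5·x = 174 + 5x.
Every vertex has degree 3, so 3V = 2E.
Euler: V − E + F = 2 ⇒ (2E)/3 − E + (29 + x) = 2.
Multiply by 6: 2·(2E) − 3·(2E) + 6·(29 + x) = 12, i.e. 174 + 6x − (174 + 5x) = 12.
Collecting terms: x = 12.
Then 2E = 174 + 5·12 = 234, so E = 117, V = 2E/3 = 78, F = 29 + 12 = 41.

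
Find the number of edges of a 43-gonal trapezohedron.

172

The n-trapezohedron (dual of the n-antiprism) has V = 2·43 + 2 = 88, E = 4·43 = 172, F = 2·43 = 86.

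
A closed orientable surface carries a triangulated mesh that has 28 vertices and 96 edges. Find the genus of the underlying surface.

3

Every face is a triangle and each edge borders two faces, so 3F = 2·96, giving F = 64.
χ = V − E + F = 28 − 96 + 64 = -4.
For a closed orientable surface χ = 2 − 2g, so g = (2 − (-4))/2 = 3.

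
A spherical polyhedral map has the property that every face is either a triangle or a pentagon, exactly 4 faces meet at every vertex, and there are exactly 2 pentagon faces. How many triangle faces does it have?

Let x be the number of triangles; then F = 2 + x.
Edge–face incidences: 2E = 5·2 + 3·x = 10 + 3x.
Every vertex has degree 4, so 4V = 2E.
Euler: V − E + F = 2 ⇒ (2E)/4 − E + (2 + x) = 2.
Multiply by 8: 2·(2E) − 4·(2E) + 8·(2 + x) = 16, i.e. 16 + 8x − 2·(10 + 3x) = 16.
Collecting terms: 2x − 4 = 16, so 2x = 20, so x = 10.
Then 2E = 10 + 3·10 = 40, so E = 20, V = 2E/4 = 10, F = 2 + 10 = 12.

10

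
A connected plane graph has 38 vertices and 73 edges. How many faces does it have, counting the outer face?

37

Euler's formula for a connected plane graph: V − E + F = 2, so F = 2 − 38 + 73 = 37.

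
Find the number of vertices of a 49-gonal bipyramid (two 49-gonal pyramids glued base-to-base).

A bipyramid over an n-gon has 2n triangular faces and n + 2 vertices: V = 49 + 2 = 51, E = 3·49 = 147, F = 2·49 = 98.

51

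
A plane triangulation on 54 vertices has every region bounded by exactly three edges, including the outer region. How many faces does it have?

104

In a plane triangulation 3F = 2E and V − E + F = 2, so F = 2V − 4 = 2·54 − 4 = 104.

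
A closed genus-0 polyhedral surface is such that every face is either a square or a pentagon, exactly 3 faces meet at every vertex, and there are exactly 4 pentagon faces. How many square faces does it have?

4

Let x be the number of squares; then F = 4 + x.
Edge–face incidences: 2E = 5·4 + 4·x = 20 + 4x.
Every vertex has degree 3, so 3V = 2E.
Euler: V − E + F = 2 ⇒ (2E)/3 − E + (4 + x) = 2.
Multiply by 6: 2·(2E) − 3·(2E) + 6·(4 + x) = 12, i.e. 24 + 6x − (20 + 4x) = 12.
Collecting terms: 2x + 4 = 12, so 2x = 8, so x = 4.
Then 2E = 20 + 4·4 = 36, so E = 18, V = 2E/3 = 12, F = 4 + 4 = 8.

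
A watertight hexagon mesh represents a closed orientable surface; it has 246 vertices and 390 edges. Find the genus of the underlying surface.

Every face is a hexagon and each edge borders two faces, so 6F = 2·390, giving F = 130.
χ = V − E + F = 246 − 390 + 130 = -14.
For a closed orientable surface χ = 2 − 2g, so g = (2 − (-14))/2 = 8.

8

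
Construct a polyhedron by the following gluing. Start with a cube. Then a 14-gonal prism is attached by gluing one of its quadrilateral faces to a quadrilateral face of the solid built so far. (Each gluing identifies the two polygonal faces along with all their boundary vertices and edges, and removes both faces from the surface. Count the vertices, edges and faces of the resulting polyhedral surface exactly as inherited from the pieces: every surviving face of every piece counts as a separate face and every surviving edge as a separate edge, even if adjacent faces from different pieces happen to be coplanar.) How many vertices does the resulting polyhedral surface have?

A cube: V=8, E=12, F=6.
Attach a 14-gonal prism (V=28, E=42, F=16) along a 4-gon: merge 4 vertices and 4 edges, delete both glued faces → V=32, E=50, F=20.
Check: V − E + F = 32 − 50 + 20 = 2.

32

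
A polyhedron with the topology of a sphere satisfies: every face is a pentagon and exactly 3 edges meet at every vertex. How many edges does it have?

30

Each face has 5 edges and each edge borders two faces, so 2E = 5F.
Each vertex has degree 3, so 3V = 2E and hence V = 5F/3.
Euler: V − E + F = 2 ⇒ (5F/3) − (5F/2) + F = 2.
Multiply by 6: (10 − 15 + 6)F = 12, i.e. 1F = 12.
So F = 12, E = 5·12/2 = 30, V = 5·12/3 = 20.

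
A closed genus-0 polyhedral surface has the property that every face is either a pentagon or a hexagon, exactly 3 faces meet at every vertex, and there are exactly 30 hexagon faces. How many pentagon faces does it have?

Let x be the number of pentagons; then F = 30 + x.
Edge–face incidences: 2E = 6·30 + 5·x = 180 + 5x.
Every vertex has degree 3, so 3V = 2E.
Euler: V − E + F = 2 ⇒ (2E)/3 − E + (30 + x) = 2.
Multiply by 6: 2·(2E) − 3·(2E) + 6·(30 + x) = 12, i.e. 180 + 6x − (180 + 5x) = 12.
Collecting terms: x = 12.
Then 2E = 180 + 5·12 = 240, so E = 120, V = 2E/3 = 80, F = 30 + 12 = 42.

12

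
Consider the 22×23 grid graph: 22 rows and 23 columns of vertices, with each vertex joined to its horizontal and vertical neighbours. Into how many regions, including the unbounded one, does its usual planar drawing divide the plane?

463

The grid has V = 22·23 = 506 vertices and E = 22·22 + 23·21 = 967 edges.
F = 2 − V + E = 2 − 506 + 967 = 463.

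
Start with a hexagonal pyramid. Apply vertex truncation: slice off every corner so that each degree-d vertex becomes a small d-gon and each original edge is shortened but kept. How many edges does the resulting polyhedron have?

36

The base solid has V = 7, E = 12, F = 7.
Truncation replaces each original edge-end by a new vertex, so V′ = 2E = 24.
Each original edge survives, and each old vertex of degree d contributes d new edges; summing degrees gives Σd = 2E, so E′ = E + 2E = 3E = 36.
Each original face survives and each original vertex becomes one new face: F′ = F + V = 14.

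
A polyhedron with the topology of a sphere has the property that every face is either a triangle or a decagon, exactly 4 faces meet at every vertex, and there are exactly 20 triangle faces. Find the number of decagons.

Let x be the number of decagons; then F = 20 + x.
Edge–face incidences: 2E = 3·20 + 10·x = 60 + 10x.
Every vertex has degree 4, so 4V = 2E.
Euler: V − E + F = 2 ⇒ (2E)/4 − E + (20 + x) = 2.
Multiply by 8: 2·(2E) − 4·(2E) + 8·(20 + x) = 16, i.e. 160 + 8x − 2·(60 + 10x) = 16.
Collecting terms: −12x + 40 = 16, so −12x = −24, so x = 2.
Then 2E = 60 + 10·2 = 80, so E = 40, V = 2E/4 = 20, F = 20 + 2 = 22.

2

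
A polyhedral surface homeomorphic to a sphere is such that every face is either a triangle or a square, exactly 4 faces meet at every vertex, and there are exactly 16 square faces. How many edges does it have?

44

Let x be the number of triangles; then F = 16 + x.
Edge–face incidences: 2E = 4·16 + 3·x = 64 + 3x.
Every vertex has degree 4, so 4V = 2E.
Euler: V − E + F = 2 ⇒ (2E)/4 − E + (16 + x) = 2.
Multiply by 8: 2·(2E) − 4·(2E) + 8·(16 + x) = 16, i.e. 128 + 8x − 2·(64 + 3x) = 16.
Collecting terms: 2x = 16, so x = 8.
Then 2E = 64 + 3·8 = 88, so E = 44, V = 2E/4 = 22, F = 16 + 8 = 24.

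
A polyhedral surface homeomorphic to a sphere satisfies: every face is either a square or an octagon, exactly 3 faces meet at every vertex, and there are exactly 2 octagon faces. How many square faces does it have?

Let x be the number of squares; then F = 2 + x.
Edge–face incidences: 2E = 8·2 + 4·x = 16 + 4x.
Every vertex has degree 3, so 3V = 2E.
Euler: V − E + F = 2 ⇒ (2E)/3 − E + (2 + x) = 2.
Multiply by 6: 2·(2E) − 3·(2E) + 6·(2 + x) = 12, i.e. 12 + 6x − (16 + 4x) = 12.
Collecting terms: 2x − 4 = 12, so 2x = 16, so x = 8.
Then 2E = 16 + 4·8 = 48, so E = 24, V = 2E/3 = 16, F = 2 + 8 = 10.

8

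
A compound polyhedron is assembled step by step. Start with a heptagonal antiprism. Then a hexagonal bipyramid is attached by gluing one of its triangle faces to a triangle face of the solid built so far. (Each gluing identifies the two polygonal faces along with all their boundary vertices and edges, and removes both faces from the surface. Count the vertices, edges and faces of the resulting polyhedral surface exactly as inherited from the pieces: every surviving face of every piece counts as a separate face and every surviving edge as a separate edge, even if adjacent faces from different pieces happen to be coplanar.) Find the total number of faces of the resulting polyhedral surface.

26

A heptagonal antiprism: V=14, E=28, F=16.
Attach a hexagonal bipyramid (V=8, E=18, F=12) along a 3-gon: merge 3 vertices and 3 edges, delete both glued faces → V=19, E=43, F=26.
Check: V − E + F = 19 − 43 + 26 = 2.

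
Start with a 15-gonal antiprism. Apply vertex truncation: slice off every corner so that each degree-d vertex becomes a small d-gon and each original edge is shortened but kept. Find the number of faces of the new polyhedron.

The base solid has V = 30, E = 60, F = 32.
Truncation replaces each original edge-end by a new vertex, so V′ = 2E = 120.
Each original edge survives, and each old vertex of degree d contributes d new edges; summing degrees gives Σd = 2E, so E′ = E + 2E = 3E = 180.
Each original face survives and each original vertex becomes one new face: F′ = F + V = 62.

62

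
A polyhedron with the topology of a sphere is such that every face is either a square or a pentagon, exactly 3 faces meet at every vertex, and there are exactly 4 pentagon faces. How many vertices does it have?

Let x be the number of squares; then F = 4 + x.
Edge–face incidences: 2E = 5·4 + 4·x = 20 + 4x.
Every vertex has degree 3, so 3V = 2E.
Euler: V − E + F = 2 ⇒ (2E)/3 − E + (4 + x) = 2.
Multiply by 6: 2·(2E) − 3·(2E) + 6·(4 + x) = 12, i.e. 24 + 6x − (20 + 4x) = 12.
Collecting terms: 2x + 4 = 12, so 2x = 8, so x = 4.
Then 2E = 20 + 4·4 = 36, so E = 18, V = 2E/3 = 12, F = 4 + 4 = 8.

12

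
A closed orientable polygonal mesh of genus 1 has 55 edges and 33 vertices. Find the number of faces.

22

For a closed orientable surface of genus 1, χ = 2 − 2·1 = 0.
F = 0 − V + E = 0 − 33 + 55 = 22.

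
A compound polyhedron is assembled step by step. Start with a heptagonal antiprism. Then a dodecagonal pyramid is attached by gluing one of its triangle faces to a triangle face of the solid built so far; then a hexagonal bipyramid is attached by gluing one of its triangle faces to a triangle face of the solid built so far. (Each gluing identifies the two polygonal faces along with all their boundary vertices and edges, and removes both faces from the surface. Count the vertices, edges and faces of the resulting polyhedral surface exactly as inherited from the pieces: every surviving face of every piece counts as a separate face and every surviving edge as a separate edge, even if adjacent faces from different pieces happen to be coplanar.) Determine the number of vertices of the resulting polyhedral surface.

A heptagonal antiprism: V=14, E=28, F=16.
Attach a dodecagonal pyramid (V=13, E=24, F=13) along a 3-gon: merge 3 vertices and 3 edges, delete both glued faces → V=24, E=49, F=27.
Attach a hexagonal bipyramid (V=8, E=18, F=12) along a 3-gon: merge 3 vertices and 3 edges, delete both glued faces → V=29, E=64, F=37.
Check: V − E + F = 29 − 64 + 37 = 2.

29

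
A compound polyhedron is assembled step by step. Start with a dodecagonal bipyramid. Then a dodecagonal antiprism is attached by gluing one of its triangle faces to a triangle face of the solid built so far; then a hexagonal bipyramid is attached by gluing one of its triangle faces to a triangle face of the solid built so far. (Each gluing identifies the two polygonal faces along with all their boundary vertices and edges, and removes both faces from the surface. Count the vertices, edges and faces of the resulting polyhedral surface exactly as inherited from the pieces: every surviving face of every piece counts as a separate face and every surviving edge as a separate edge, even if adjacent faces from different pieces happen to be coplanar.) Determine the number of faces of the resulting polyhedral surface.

58

A dodecagonal bipyramid: V=14, E=36, F=24.
Attach a dodecagonal antiprism (V=24, E=48, F=26) along a 3-gon: merge 3 vertices and 3 edges, delete both glued faces → V=35, E=81, F=48.
Attach a hexagonal bipyramid (V=8, E=18, F=12) along a 3-gon: merge 3 vertices and 3 edges, delete both glued faces → V=40, E=96, F=58.
Check: V − E + F = 40 − 96 + 58 = 2.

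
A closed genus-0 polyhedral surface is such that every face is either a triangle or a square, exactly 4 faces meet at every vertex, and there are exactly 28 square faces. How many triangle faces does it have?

8

Let x be the number of triangles; then F = 28 + x.
Edge–face incidences: 2E = 4·28 + 3·x = 112 + 3x.
Every vertex has degree 4, so 4V = 2E.
Euler: V − E + F = 2 ⇒ (2E)/4 − E + (28 + x) = 2.
Multiply by 8: 2·(2E) − 4·(2E) + 8·(28 + x) = 16, i.e. 224 + 8x − 2·(112 + 3x) = 16.
Collecting terms: 2x = 16, so x = 8.
Then 2E = 112 + 3·8 = 136, so E = 68, V = 2E/4 = 34, F = 28 + 8 = 36.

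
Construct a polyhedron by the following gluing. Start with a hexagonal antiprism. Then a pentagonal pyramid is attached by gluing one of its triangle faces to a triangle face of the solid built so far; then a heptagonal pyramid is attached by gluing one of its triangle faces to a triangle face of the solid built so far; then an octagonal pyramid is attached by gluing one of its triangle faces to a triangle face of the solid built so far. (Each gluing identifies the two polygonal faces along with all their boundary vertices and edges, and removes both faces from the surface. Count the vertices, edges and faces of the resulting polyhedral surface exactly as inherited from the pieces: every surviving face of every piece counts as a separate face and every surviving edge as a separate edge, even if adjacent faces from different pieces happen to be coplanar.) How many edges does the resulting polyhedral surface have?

55

A hexagonal antiprism: V=12, E=24, F=14.
Attach a pentagonal pyramid (V=6, E=10, F=6) along a 3-gon: merge 3 vertices and 3 edges, delete both glued faces → V=15, E=31, F=18.
Attach a heptagonal pyramid (V=8, E=14, F=8) along a 3-gon: merge 3 vertices and 3 edges, delete both glued faces → V=20, E=42, F=24.
Attach an octagonal pyramid (V=9, E=16, F=9) along a 3-gon: merge 3 vertices and 3 edges, delete both glued faces → V=26, E=55, F=31.
Check: V − E + F = 26 − 55 + 31 = 2.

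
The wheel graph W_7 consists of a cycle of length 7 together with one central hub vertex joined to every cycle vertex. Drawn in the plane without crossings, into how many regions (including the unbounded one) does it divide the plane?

8

W_7 has V = 7 + 1 = 8 vertices and E = 2·7 = 14 edges.
By Euler's formula F = 2 − V + E = 2 − 8 + 14 = 8.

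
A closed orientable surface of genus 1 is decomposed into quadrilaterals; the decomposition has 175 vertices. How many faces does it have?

175

χ = 2 − 2·1 = 0, and every face is a square so 4F = 2E.
V − E + F = 0 with E = 4F/2 gives 175 − (4/2 − 1)·F = 0, so F = 175 and E = 350.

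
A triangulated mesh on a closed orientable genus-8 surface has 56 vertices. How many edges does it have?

χ = 2 − 2·8 = -14, and every face is a triangle so 3F = 2E.
V − E + F = -14 with E = 3F/2 gives 56 − (3/2 − 1)·F = -14, so F = 140 and E = 210.

210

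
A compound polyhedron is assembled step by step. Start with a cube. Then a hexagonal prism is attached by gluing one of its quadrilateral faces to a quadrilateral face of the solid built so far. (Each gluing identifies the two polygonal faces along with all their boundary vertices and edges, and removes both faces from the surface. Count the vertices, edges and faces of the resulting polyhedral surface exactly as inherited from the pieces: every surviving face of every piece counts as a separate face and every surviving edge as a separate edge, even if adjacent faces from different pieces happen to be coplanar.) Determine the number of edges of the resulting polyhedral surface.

A cube: V=8, E=12, F=6.
Attach a hexagonal prism (V=12, E=18, F=8) along a 4-gon: merge 4 vertices and 4 edges, delete both glued faces → V=16, E=26, F=12.
Check: V − E + F = 16 − 26 + 12 = 2.

26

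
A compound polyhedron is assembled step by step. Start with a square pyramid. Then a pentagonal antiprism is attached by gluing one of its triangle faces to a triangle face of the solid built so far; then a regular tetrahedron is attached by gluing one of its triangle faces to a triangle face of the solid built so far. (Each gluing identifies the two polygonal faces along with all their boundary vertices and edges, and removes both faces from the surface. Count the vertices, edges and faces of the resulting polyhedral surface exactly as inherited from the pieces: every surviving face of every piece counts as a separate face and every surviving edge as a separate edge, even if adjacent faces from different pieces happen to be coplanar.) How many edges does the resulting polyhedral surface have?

28

A square pyramid: V=5, E=8, F=5.
Attach a pentagonal antiprism (V=10, E=20, F=12) along a 3-gon: merge 3 vertices and 3 edges, delete both glued faces → V=12, E=25, F=15.
Attach a regular tetrahedron (V=4, E=6, F=4) along a 3-gon: merge 3 vertices and 3 edges, delete both glued faces → V=13, E=28, F=17.
Check: V − E + F = 13 − 28 + 17 = 2.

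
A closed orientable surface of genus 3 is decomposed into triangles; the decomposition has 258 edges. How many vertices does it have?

82

χ = 2 − 2·3 = -4, and every face is a triangle so 3F = 2E.
F = 2E/3 = 172. Then V = -4 + E − F = -4 + 258 − 172 = 82.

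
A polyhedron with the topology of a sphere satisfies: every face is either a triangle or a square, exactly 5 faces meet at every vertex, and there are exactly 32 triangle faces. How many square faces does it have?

Let x be the number of squares; then F = 32 + x.
Edge–face incidences: 2E = 3·32 + 4·x = 96 + 4x.
Every vertex has degree 5, so 5V = 2E.
Euler: V − E + F = 2 ⇒ (2E)/5 − E + (32 + x) = 2.
Multiply by 10: 2·(2E) − 5·(2E) + 10·(32 + x) = 20, i.e. 320 + 10x − 3·(96 + 4x) = 20.
Collecting terms: −2x + 32 = 20, so −2x = −12, so x = 6.
Then 2E = 96 + 4·6 = 120, so E = 60, V = 2E/5 = 24, F = 32 + 6 = 38.

6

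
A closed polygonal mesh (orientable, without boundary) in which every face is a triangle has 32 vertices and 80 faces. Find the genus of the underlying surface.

5

Every face is a triangle, so 2E = 3·80 = 240, giving E = 120.
χ = V − E + F = 32 − 120 + 80 = -8.
For a closed orientable surface χ = 2 − 2g, so g = (2 − (-8))/2 = 5.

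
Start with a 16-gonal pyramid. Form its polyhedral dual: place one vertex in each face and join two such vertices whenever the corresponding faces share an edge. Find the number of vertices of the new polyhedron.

The base solid has V = 17, E = 32, F = 17.
The dual swaps V and F and preserves E: V′ = F = 17, E′ = E = 32, F′ = V = 17.

17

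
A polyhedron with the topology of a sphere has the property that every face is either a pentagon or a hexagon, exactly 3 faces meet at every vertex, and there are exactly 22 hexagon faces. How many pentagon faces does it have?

Let x be the number of pentagons; then F = 22 + x.
Edge–face incidences: 2E = 6·22 + 5·x = 132 + 5x.
Every vertex has degree 3, so 3V = 2E.
Euler: V − E + F = 2 ⇒ (2E)/3 − E + (22 + x) = 2.
Multiply by 6: 2·(2E) − 3·(2E) + 6·(22 + x) = 12, i.e. 132 + 6x − (132 + 5x) = 12.
Collecting terms: x = 12.
Then 2E = 132 + 5·12 = 192, so E = 96, V = 2E/3 = 64, F = 22 + 12 = 34.

12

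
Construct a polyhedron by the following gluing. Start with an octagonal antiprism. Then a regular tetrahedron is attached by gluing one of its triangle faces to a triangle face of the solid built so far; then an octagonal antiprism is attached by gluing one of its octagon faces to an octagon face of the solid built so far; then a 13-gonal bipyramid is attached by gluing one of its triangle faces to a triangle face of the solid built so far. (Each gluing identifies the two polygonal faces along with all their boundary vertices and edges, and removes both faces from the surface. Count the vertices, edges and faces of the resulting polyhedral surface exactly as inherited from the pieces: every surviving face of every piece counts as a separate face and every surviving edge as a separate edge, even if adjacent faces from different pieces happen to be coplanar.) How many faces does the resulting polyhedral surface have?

An octagonal antiprism: V=16, E=32, F=18.
Attach a regular tetrahedron (V=4, E=6, F=4) along a 3-gon: merge 3 vertices and 3 edges, delete both glued faces → V=17, E=35, F=20.
Attach an octagonal antiprism (V=16, E=32, F=18) along an 8-gon: merge 8 vertices and 8 edges, delete both glued faces → V=25, E=59, F=36.
Attach a 13-gonal bipyramid (V=15, E=39, F=26) along a 3-gon: merge 3 vertices and 3 edges, delete both glued faces → V=37, E=95, F=60.
Check: V − E + F = 37 − 95 + 60 = 2.

60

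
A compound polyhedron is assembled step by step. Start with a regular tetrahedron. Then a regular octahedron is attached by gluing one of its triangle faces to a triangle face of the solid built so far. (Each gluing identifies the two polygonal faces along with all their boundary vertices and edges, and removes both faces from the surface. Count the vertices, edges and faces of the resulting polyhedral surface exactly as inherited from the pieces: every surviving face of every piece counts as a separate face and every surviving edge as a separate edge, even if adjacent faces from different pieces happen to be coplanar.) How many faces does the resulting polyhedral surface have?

A regular tetrahedron: V=4, E=6, F=4.
Attach a regular octahedron (V=6, E=12, F=8) along a 3-gon: merge 3 vertices and 3 edges, delete both glued faces → V=7, E=15, F=10.
Check: V − E + F = 7 − 15 + 10 = 2.

10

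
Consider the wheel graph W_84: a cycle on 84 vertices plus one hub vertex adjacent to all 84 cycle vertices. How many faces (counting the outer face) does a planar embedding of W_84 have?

85

W_84 has V = 84 + 1 = 85 vertices and E = 2·84 = 168 edges.
By Euler's formula F = 2 − V + E = 2 − 85 + 168 = 85.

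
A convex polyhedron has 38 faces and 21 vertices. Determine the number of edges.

57

Here V − E + F = 2.
E = V + F − (2) = 21 + 38 − (2) = 57.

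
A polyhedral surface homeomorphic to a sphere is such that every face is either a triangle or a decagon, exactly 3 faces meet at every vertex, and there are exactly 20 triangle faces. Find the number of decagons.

Let x be the number of decagons; then F = 20 + x.
Edge–face incidences: 2E = 3·20 + 10·x = 60 + 10x.
Every vertex has degree 3, so 3V = 2E.
Euler: V − E + F = 2 ⇒ (2E)/3 − E + (20 + x) = 2.
Multiply by 6: 2·(2E) − 3·(2E) + 6·(20 + x) = 12, i.e. 120 + 6x − (60 + 10x) = 12.
Collecting terms: −4x + 60 = 12, so −4x = −48, so x = 12.
Then 2E = 60 + 10·12 = 180, so E = 90, V = 2E/3 = 60, F = 20 + 12 = 32.

12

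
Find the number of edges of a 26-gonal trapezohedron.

104

The n-trapezohedron (dual of the n-antiprism) has V = 2·26 + 2 = 54, E = 4·26 = 104, F = 2·26 = 52.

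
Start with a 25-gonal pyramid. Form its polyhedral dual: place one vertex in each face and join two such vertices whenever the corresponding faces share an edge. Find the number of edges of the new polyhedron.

50

The base solid has V = 26, E = 50, F = 26.
The dual swaps V and F and preserves E: V′ = F = 26, E′ = E = 50, F′ = V = 26.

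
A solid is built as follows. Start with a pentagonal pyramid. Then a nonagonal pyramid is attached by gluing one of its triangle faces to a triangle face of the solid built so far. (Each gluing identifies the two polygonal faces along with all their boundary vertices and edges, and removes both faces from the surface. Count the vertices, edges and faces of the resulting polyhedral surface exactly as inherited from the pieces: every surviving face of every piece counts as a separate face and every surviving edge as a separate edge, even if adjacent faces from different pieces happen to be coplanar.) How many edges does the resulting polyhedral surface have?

25

A pentagonal pyramid: V=6, E=10, F=6.
Attach a nonagonal pyramid (V=10, E=18, F=10) along a 3-gon: merge 3 vertices and 3 edges, delete both glued faces → V=13, E=25, F=14.
Check: V − E + F = 13 − 25 + 14 = 2.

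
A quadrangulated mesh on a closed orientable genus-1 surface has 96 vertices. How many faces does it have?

χ = 2 − 2·1 = 0, and every face is a square so 4F = 2E.
V − E + F = 0 with E = 4F/2 gives 96 − (4/2 − 1)·F = 0, so F = 96 and E = 192.

96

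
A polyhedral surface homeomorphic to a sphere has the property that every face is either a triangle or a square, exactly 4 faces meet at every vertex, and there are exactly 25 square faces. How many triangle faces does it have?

Let x be the number of triangles; then F = 25 + x.
Edge–face incidences: 2E = 4·25 + 3·x = 100 + 3x.
Every vertex has degree 4, so 4V = 2E.
Euler: V − E + F = 2 ⇒ (2E)/4 − E + (25 + x) = 2.
Multiply by 8: 2·(2E) − 4·(2E) + 8·(25 + x) = 16, i.e. 200 + 8x − 2·(100 + 3x) = 16.
Collecting terms: 2x = 16, so x = 8.
Then 2E = 100 + 3·8 = 124, so E = 62, V = 2E/4 = 31, F = 25 + 8 = 33.

8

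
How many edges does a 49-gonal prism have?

147

A prism on an n-gon has two n-gon bases and n rectangular sides: V = 2·49 = 98, E = 3·49 = 147, F = 49 + 2 = 51.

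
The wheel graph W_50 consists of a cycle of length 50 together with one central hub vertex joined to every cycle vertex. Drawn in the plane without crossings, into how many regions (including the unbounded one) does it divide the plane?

51

W_50 has V = 50 + 1 = 51 vertices and E = 2·50 = 100 edges.
By Euler's formula F = 2 − V + E = 2 − 51 + 100 = 51.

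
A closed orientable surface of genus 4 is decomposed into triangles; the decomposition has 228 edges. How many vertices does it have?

χ = 2 − 2·4 = -6, and every face is a triangle so 3F = 2E.
F = 2E/3 = 152. Then V = -6 + E − F = -6 + 228 − 152 = 70.

70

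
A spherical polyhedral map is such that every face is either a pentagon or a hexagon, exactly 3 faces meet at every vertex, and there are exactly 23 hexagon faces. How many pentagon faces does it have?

12

Let x be the number of pentagons; then F = 23 + x.
Edge–face incidences: 2E = 6·23 + 5·x = 138 + 5x.
Every vertex has degree 3, so 3V = 2E.
Euler: V − E + F = 2 ⇒ (2E)/3 − E + (23 + x) = 2.
Multiply by 6: 2·(2E) − 3·(2E) + 6·(23 + x) = 12, i.e. 138 + 6x − (138 + 5x) = 12.
Collecting terms: x = 12.
Then 2E = 138 + 5·12 = 198, so E = 99, V = 2E/3 = 66, F = 23 + 12 = 35.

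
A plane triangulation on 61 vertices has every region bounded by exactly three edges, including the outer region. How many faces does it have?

118

In a plane triangulation 3F = 2E and V − E + F = 2, so F = 2V − 4 = 2·61 − 4 = 118.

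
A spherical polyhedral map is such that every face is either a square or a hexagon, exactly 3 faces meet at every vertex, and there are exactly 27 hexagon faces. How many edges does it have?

93

Let x be the number of squares; then F = 27 + x.
Edge–face incidences: 2E = 6·27 + 4·x = 162 + 4x.
Every vertex has degree 3, so 3V = 2E.
Euler: V − E + F = 2 ⇒ (2E)/3 − E + (27 + x) = 2.
Multiply by 6: 2·(2E) − 3·(2E) + 6·(27 + x) = 12, i.e. 162 + 6x − (162 + 4x) = 12.
Collecting terms: 2x = 12, so x = 6.
Then 2E = 162 + 4·6 = 186, so E = 93, V = 2E/3 = 62, F = 27 + 6 = 33.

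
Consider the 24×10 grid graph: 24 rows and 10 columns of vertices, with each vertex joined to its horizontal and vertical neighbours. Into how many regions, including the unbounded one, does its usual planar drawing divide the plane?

The grid has V = 24·10 = 240 vertices and E = 24·9 + 10·23 = 446 edges.
F = 2 − V + E = 2 − 240 + 446 = 208.

208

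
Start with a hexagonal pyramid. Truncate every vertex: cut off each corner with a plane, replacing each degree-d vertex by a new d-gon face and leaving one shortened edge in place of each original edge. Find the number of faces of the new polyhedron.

The base solid has V = 7, E = 12, F = 7.
Truncation replaces each original edge-end by a new vertex, so V′ = 2E = 24.
Each original edge survives, and each old vertex of degree d contributes d new edges; summing degrees gives Σd = 2E, so E′ = E + 2E = 3E = 36.
Each original face survives and each original vertex becomes one new face: F′ = F + V = 14.

14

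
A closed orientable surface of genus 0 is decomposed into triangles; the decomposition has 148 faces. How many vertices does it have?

76

χ = 2 − 2·0 = 2, and every face is a triangle so 3F = 2E.
E = 3·148/2 = 222. Then V = 2 + E − F = 2 + 222 − 148 = 76.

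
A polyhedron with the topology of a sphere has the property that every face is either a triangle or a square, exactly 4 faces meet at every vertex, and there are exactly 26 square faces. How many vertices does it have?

Let x be the number of triangles; then F = 26 + x.
Edge–face incidences: 2E = 4·26 + 3·x = 104 + 3x.
Every vertex has degree 4, so 4V = 2E.
Euler: V − E + F = 2 ⇒ (2E)/4 − E + (26 + x) = 2.
Multiply by 8: 2·(2E) − 4·(2E) + 8·(26 + x) = 16, i.e. 208 + 8x − 2·(104 + 3x) = 16.
Collecting terms: 2x = 16, so x = 8.
Then 2E = 104 + 3·8 = 128, so E = 64, V = 2E/4 = 32, F = 26 + 8 = 34.

32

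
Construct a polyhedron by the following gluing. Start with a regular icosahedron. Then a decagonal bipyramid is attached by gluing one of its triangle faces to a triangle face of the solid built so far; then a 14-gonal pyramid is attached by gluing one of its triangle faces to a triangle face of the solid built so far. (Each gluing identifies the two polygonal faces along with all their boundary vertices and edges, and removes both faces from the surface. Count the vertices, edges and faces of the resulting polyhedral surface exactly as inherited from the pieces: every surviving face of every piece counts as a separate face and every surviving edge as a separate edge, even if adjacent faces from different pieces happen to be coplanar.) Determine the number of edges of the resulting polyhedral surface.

A regular icosahedron: V=12, E=30, F=20.
Attach a decagonal bipyramid (V=12, E=30, F=20) along a 3-gon: merge 3 vertices and 3 edges, delete both glued faces → V=21, E=57, F=38.
Attach a 14-gonal pyramid (V=15, E=28, F=15) along a 3-gon: merge 3 vertices and 3 edges, delete both glued faces → V=33, E=82, F=51.
Check: V − E + F = 33 − 82 + 51 = 2.

82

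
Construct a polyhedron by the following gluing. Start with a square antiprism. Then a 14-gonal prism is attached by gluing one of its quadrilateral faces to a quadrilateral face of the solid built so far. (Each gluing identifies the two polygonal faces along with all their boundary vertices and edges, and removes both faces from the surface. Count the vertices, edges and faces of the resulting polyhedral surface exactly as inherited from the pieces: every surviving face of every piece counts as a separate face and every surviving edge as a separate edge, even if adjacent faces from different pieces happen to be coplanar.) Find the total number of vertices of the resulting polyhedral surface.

A square antiprism: V=8, E=16, F=10.
Attach a 14-gonal prism (V=28, E=42, F=16) along a 4-gon: merge 4 vertices and 4 edges, delete both glued faces → V=32, E=54, F=24.
Check: V − E + F = 32 − 54 + 24 = 2.

32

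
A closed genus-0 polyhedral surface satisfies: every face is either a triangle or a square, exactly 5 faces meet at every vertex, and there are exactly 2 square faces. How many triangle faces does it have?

24

Let x be the number of triangles; then F = 2 + x.
Edge–face incidences: 2E = 4·2 + 3·x = 8 + 3x.
Every vertex has degree 5, so 5V = 2E.
Euler: V − E + F = 2 ⇒ (2E)/5 − E + (2 + x) = 2.
Multiply by 10: 2·(2E) − 5·(2E) + 10·(2 + x) = 20, i.e. 20 + 10x − 3·(8 + 3x) = 20.
Collecting terms: x − 4 = 20, so x = 24.
Then 2E = 8 + 3·24 = 80, so E = 40, V = 2E/5 = 16, F = 2 + 24 = 26.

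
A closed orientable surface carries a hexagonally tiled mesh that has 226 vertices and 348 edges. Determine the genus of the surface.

Every face is a hexagon and each edge borders two faces, so 6F = 2·348, giving F = 116.
χ = V − E + F = 226 − 348 + 116 = -6.
For a closed orientable surface χ = 2 − 2g, so g = (2 − (-6))/2 = 4.

4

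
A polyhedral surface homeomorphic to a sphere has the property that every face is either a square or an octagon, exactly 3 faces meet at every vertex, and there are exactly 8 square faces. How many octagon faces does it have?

Let x be the number of octagons; then F = 8 + x.
Edge–face incidences: 2E = 4·8 + 8·x = 32 + 8x.
Every vertex has degree 3, so 3V = 2E.
Euler: V − E + F = 2 ⇒ (2E)/3 − E + (8 + x) = 2.
Multiply by 6: 2·(2E) − 3·(2E) + 6·(8 + x) = 12, i.e. 48 + 6x − (32 + 8x) = 12.
Collecting terms: −2x + 16 = 12, so −2x = −4, so x = 2.
Then 2E = 32 + 8·2 = 48, so E = 24, V = 2E/3 = 16, F = 8 + 2 = 10.

2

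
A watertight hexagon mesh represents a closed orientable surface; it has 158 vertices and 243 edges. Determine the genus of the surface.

Every face is a hexagon and each edge borders two faces, so 6F = 2·243, giving F = 81.
χ = V − E + F = 158 − 243 + 81 = -4.
For a closed orientable surface χ = 2 − 2g, so g = (2 − (-4))/2 = 3.

3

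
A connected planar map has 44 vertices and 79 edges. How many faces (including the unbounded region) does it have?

Euler's formula for a connected plane graph: V − E + F = 2, so F = 2 − 44 + 79 = 37.

37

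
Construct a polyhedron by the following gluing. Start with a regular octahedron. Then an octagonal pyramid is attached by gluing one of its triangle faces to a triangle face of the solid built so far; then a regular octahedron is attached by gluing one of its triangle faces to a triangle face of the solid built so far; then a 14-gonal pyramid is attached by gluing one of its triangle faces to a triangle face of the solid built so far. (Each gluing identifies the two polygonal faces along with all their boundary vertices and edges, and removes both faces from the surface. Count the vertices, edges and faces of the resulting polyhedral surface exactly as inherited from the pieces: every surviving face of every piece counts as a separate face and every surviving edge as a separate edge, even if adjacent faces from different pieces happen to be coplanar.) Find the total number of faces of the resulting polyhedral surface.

A regular octahedron: V=6, E=12, F=8.
Attach an octagonal pyramid (V=9, E=16, F=9) along a 3-gon: merge 3 vertices and 3 edges, delete both glued faces → V=12, E=25, F=15.
Attach a regular octahedron (V=6, E=12, F=8) along a 3-gon: merge 3 vertices and 3 edges, delete both glued faces → V=15, E=34, F=21.
Attach a 14-gonal pyramid (V=15, E=28, F=15) along a 3-gon: merge 3 vertices and 3 edges, delete both glued faces → V=27, E=59, F=34.
Check: V − E + F = 27 − 59 + 34 = 2.

34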